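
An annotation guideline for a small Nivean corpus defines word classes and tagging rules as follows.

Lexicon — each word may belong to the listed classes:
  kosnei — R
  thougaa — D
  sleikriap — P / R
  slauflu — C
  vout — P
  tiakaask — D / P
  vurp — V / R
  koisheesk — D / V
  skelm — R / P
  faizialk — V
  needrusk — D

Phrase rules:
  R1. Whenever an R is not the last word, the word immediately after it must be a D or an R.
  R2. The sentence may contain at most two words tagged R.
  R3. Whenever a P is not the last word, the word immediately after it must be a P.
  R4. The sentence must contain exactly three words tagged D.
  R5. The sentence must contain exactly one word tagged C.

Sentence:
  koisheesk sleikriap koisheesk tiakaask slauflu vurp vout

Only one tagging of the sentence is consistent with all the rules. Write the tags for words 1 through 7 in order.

Candidates per position — 1:koisheesk {D,V}; 2:sleikriap {P,R}; 3:koisheesk {D,V}; 4:tiakaask {D,P}; 5:slauflu {C}; 6:vurp {V,R}; 7:vout {P}.
Position 1: tagging it V would leave rule 4 unsatisfiable, so it must be D.
Position 2: tagging it P would leave rule 3 unsatisfiable, so it must be R.
Position 3: tagging it V would leave rule 1 unsatisfiable, so it must be D.
Position 4: tagging it P would leave rule 3 unsatisfiable, so it must be D.
Position 6: tagging it R would leave rule 1 unsatisfiable, so it must be V.
That leaves exactly one tagging: D R D D C V P.
Verifying each rule — rule 1 ok; rule 2 ok; rule 3 ok; rule 4 ok; rule 5 ok.

D R D D C V P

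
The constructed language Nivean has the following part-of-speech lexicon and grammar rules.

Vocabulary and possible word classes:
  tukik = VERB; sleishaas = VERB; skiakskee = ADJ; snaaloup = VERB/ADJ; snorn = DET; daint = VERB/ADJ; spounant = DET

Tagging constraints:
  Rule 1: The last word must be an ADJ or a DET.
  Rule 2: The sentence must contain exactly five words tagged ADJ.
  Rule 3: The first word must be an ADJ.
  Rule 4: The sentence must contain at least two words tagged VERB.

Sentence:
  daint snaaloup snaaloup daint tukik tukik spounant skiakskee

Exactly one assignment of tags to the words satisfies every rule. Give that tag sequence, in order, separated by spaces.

Candidates per position — 1:daint {VERB,ADJ}; 2:snaaloup {VERB,ADJ}; 3:snaaloup {VERB,ADJ}; 4:daint {VERB,ADJ}; 5:tukik {VERB}; 6:tukik {VERB}; 7:spounant {DET}; 8:skiakskee {ADJ}.
Word 1 cannot be VERB — rule 2 would then fail for every completion. It is ADJ.
Word 2 cannot be VERB — rule 2 would then fail for every completion. It is ADJ.
Word 3 cannot be VERB — rule 2 would then fail for every completion. It is ADJ.
Word 4 cannot be VERB — rule 2 would then fail for every completion. It is ADJ.
That leaves exactly one tagging: ADJ ADJ ADJ ADJ VERB VERB DET ADJ.
Rule-by-rule: rule 1 ok; rule 2 ok; rule 3 ok; rule 4 ok.

ADJ ADJ ADJ ADJ VERB VERB DET ADJ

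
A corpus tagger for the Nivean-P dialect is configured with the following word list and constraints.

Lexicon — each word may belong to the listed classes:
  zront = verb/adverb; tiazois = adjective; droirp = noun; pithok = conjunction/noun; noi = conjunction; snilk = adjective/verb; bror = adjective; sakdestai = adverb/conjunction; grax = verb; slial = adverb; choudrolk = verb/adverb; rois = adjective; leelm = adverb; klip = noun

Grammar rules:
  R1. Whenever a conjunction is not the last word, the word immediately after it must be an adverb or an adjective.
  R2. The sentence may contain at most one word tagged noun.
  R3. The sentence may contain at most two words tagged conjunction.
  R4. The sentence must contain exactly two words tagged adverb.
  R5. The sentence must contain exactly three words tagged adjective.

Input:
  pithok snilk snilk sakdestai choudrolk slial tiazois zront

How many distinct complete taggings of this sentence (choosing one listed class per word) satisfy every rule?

4

Candidates per position — 1:pithok {conjunction,noun}; 2:snilk {adjective,verb}; 3:snilk {adjective,verb}; 4:sakdestai {adverb,conjunction}; 5:choudrolk {verb,adverb}; 6:slial {adverb}; 7:tiazois {adjective}; 8:zront {verb,adverb}.
There are 64 candidate sequences in total.
The sequences that satisfy every rule: conjunction adjective adjective adverb verb adverb adjective verb; conjunction adjective adjective conjunction adverb adverb adjective verb; noun adjective adjective adverb verb adverb adjective verb; noun adjective adjective conjunction adverb adverb adjective verb.
Count = 4.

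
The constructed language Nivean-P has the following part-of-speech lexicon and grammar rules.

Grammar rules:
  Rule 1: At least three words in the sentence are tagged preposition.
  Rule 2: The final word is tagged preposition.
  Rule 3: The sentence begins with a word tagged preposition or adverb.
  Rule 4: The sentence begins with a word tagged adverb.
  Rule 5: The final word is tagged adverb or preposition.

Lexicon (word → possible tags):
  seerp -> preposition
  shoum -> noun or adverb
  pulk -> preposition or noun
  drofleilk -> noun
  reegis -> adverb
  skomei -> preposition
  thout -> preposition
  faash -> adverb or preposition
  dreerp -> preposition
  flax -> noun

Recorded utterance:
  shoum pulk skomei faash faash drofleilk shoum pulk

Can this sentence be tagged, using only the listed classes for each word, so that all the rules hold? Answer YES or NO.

YES

Candidates per position — 1:shoum {noun,adverb}; 2:pulk {preposition,noun}; 3:skomei {preposition}; 4:faash {adverb,preposition}; 5:faash {adverb,preposition}; 6:drofleilk {noun}; 7:shoum {noun,adverb}; 8:pulk {preposition,noun}.
One satisfying assignment: adverb preposition preposition preposition adverb noun noun preposition.
Checking: rule 1 satisfied; rule 2 satisfied; rule 3 satisfied; rule 4 satisfied; rule 5 satisfied.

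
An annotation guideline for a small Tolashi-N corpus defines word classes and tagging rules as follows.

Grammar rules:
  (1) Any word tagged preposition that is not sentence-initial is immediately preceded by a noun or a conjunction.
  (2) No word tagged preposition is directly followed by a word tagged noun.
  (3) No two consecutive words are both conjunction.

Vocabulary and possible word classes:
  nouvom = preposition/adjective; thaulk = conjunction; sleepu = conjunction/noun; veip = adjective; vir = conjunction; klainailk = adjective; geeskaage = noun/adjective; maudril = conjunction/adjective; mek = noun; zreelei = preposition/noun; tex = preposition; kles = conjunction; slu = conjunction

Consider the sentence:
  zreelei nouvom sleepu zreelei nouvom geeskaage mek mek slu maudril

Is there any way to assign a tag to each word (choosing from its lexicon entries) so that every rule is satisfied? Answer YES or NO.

Candidates per position — 1:zreelei {preposition,noun}; 2:nouvom {preposition,adjective}; 3:sleepu {conjunction,noun}; 4:zreelei {preposition,noun}; 5:nouvom {preposition,adjective}; 6:geeskaage {noun,adjective}; 7:mek {noun}; 8:mek {noun}; 9:slu {conjunction}; 10:maudril {conjunction,adjective}.
One satisfying assignment: noun adjective conjunction noun adjective adjective noun noun conjunction adjective.
Check: rule 1 ok; rule 2 ok; rule 3 ok.

YES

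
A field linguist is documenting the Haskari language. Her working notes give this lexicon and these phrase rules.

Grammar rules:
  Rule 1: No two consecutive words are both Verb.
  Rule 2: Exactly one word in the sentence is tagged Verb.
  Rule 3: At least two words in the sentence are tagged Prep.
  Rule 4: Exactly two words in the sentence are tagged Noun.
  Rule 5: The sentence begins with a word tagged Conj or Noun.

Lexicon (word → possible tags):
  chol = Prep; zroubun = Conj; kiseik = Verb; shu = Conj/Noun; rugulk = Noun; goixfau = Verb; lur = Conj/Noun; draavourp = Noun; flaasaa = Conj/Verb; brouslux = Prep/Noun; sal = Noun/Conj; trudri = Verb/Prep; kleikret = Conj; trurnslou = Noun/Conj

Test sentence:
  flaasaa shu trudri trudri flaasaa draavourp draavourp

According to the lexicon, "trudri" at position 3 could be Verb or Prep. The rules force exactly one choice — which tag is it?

Prep

Candidates per position — 1:flaasaa {Conj,Verb}; 2:shu {Conj,Noun}; 3:trudri {Verb,Prep}; 4:trudri {Verb,Prep}; 5:flaasaa {Conj,Verb}; 6:draavourp {Noun}; 7:draavourp {Noun}.
Position 1: Verb is ruled out by rule 5; that leaves Conj.
Position 2: Noun is ruled out by rule 4; that leaves Conj.
Position 3: Verb is ruled out by rule 3; that leaves Prep.
Position 4: Verb is ruled out by rule 3; that leaves Prep.
Position 5: Conj is ruled out by rule 2; that leaves Verb.
The unique satisfying tagging is: Conj Conj Prep Prep Verb Noun Noun.
Checking: rule 1 ok; rule 2 ok; rule 3 ok; rule 4 ok; rule 5 ok.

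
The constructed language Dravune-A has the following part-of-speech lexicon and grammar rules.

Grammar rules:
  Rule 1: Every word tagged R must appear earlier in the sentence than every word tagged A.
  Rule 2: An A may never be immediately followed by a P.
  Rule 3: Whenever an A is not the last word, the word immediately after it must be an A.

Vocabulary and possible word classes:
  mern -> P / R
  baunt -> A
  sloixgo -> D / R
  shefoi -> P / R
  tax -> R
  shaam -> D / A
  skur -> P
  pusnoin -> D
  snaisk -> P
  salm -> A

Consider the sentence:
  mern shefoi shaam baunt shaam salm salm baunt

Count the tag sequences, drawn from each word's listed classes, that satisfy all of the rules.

8

Candidates per position — 1:mern {P,R}; 2:shefoi {P,R}; 3:shaam {D,A}; 4:baunt {A}; 5:shaam {D,A}; 6:salm {A}; 7:salm {A}; 8:baunt {A}.
There are 16 candidate sequences in total.
Checking each against the rules leaves 8 sequences.
Count = 8.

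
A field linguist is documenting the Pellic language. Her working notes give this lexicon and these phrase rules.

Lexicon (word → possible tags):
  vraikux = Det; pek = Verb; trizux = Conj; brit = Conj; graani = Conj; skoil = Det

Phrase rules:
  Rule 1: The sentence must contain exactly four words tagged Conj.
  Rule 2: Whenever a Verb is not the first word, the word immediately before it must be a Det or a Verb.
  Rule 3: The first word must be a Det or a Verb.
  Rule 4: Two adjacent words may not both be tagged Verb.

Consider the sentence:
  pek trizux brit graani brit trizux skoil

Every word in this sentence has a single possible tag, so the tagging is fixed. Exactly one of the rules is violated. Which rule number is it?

Fixed tagging: Verb Conj Conj Conj Conj Conj Det.
Rule check: R1 fails, R2 ok, R3 ok, R4 ok.
Only rule 1 fails.

1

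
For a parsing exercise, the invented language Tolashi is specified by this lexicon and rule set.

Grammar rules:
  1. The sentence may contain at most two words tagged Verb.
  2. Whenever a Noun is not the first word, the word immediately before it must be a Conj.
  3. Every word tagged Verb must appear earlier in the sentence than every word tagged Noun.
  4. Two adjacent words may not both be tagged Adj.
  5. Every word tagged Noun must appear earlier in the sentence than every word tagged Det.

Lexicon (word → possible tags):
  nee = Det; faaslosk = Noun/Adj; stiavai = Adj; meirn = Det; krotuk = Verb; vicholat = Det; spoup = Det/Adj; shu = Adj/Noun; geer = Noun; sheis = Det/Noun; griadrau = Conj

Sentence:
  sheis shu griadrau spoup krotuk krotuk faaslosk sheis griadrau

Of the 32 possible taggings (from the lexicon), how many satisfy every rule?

Candidates per position — 1:sheis {Det,Noun}; 2:shu {Adj,Noun}; 3:griadrau {Conj}; 4:spoup {Det,Adj}; 5:krotuk {Verb}; 6:krotuk {Verb}; 7:faaslosk {Noun,Adj}; 8:sheis {Det,Noun}; 9:griadrau {Conj}.
There are 32 candidate sequences in total.
The sequences that satisfy every rule: Det Adj Conj Det Verb Verb Adj Det Conj; Det Adj Conj Adj Verb Verb Adj Det Conj.
Count = 2.

2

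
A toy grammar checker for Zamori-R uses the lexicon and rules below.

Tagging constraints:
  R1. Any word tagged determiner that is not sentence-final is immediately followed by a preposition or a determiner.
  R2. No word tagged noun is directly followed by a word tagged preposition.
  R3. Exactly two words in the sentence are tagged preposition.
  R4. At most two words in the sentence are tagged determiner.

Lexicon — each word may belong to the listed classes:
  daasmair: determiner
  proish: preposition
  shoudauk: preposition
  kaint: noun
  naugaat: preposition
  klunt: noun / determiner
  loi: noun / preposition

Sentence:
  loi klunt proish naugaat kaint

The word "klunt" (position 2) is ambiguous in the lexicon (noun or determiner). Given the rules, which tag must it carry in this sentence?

determiner

Candidates per position — 1:loi {noun,preposition}; 2:klunt {noun,determiner}; 3:proish {preposition}; 4:naugaat {preposition}; 5:kaint {noun}.
Position 1: tagging it preposition would leave rule 3 unsatisfiable, so it must be noun.
Position 2: tagging it noun would leave rule 2 unsatisfiable, so it must be determiner.
The unique satisfying tagging is: noun determiner preposition preposition noun.
Rule-by-rule: rule 1 ok; rule 2 ok; rule 3 ok; rule 4 ok.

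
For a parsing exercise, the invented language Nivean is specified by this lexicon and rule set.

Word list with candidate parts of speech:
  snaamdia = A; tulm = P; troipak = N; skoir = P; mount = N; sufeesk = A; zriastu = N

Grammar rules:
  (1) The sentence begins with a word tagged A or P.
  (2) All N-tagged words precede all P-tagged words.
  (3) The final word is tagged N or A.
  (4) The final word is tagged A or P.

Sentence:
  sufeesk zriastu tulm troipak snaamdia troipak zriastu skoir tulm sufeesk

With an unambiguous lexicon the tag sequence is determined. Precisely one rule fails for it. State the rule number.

2

Fixed tagging: A N P N A N N P P A.
Applying the rules: R1 ok, R2 fails, R3 ok, R4 ok.
Only rule 2 fails.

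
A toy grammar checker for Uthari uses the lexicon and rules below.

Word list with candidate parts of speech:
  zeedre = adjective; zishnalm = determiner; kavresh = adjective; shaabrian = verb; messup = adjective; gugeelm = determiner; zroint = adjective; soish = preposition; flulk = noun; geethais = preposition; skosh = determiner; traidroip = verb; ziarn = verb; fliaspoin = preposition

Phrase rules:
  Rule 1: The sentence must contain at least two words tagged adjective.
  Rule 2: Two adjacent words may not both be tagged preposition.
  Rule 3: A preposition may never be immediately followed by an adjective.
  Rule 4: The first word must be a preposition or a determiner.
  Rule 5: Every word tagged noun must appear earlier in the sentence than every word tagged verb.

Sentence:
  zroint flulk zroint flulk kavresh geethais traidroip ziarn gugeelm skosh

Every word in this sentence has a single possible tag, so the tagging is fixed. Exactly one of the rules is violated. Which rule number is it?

Fixed tagging: adjective noun adjective noun adjective preposition verb verb determiner determiner.
Applying the rules: R1 holds, R2 holds, R3 holds, R4 violated, R5 holds.
Only rule 4 fails.

4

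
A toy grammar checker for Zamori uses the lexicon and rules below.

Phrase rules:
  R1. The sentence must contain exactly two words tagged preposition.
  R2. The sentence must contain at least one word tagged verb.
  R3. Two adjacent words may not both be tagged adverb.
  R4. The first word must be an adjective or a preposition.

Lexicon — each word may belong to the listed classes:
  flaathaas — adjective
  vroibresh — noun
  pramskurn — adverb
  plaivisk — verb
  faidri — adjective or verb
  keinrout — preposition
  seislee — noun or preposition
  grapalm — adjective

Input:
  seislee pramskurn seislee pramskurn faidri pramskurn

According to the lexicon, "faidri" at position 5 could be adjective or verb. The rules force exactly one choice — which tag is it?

verb

Candidates per position — 1:seislee {noun,preposition}; 2:pramskurn {adverb}; 3:seislee {noun,preposition}; 4:pramskurn {adverb}; 5:faidri {adjective,verb}; 6:pramskurn {adverb}.
Word 1 cannot be noun — rule 1 would then fail for every completion. It is preposition.
Word 3 cannot be noun — rule 1 would then fail for every completion. It is preposition.
Word 5 cannot be adjective — rule 2 would then fail for every completion. It is verb.
So the tagging must be: preposition adverb preposition adverb verb adverb.
Rule-by-rule: rule 1 ok; rule 2 ok; rule 3 ok; rule 4 ok.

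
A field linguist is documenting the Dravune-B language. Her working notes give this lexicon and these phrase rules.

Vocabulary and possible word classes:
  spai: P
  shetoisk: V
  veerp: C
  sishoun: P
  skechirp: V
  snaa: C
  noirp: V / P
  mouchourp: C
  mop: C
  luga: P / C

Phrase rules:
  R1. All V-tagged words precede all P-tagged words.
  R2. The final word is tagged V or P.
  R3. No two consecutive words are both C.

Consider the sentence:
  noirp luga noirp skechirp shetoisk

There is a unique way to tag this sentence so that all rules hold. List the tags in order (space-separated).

V C V V V

Candidates per position — 1:noirp {V,P}; 2:luga {P,C}; 3:noirp {V,P}; 4:skechirp {V}; 5:shetoisk {V}.
Position 1: P is ruled out by rule 1; that leaves V.
Position 2: P is ruled out by rule 1; that leaves C.
Position 3: P is ruled out by rule 1; that leaves V.
That leaves exactly one tagging: V C V V V.
Checking: rule 1 ✓; rule 2 ✓; rule 3 ✓.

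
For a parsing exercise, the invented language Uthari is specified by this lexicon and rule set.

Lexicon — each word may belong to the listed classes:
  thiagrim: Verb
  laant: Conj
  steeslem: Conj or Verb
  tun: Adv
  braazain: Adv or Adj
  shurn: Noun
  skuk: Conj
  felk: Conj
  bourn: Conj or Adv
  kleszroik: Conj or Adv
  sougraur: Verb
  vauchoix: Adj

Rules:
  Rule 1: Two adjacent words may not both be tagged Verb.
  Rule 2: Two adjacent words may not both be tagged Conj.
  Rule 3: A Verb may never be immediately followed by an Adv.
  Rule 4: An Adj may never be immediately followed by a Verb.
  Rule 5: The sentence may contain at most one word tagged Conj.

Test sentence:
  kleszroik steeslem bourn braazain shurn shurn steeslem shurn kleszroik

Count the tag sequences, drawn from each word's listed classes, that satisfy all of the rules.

Candidates per position — 1:kleszroik {Conj,Adv}; 2:steeslem {Conj,Verb}; 3:bourn {Conj,Adv}; 4:braazain {Adv,Adj}; 5:shurn {Noun}; 6:shurn {Noun}; 7:steeslem {Conj,Verb}; 8:shurn {Noun}; 9:kleszroik {Conj,Adv}.
There are 64 candidate sequences in total.
The sequences that satisfy every rule: Adv Conj Adv Adv Noun Noun Verb Noun Adv; Adv Conj Adv Adj Noun Noun Verb Noun Adv; Adv Verb Conj Adv Noun Noun Verb Noun Adv; Adv Verb Conj Adj Noun Noun Verb Noun Adv.
Count = 4.

4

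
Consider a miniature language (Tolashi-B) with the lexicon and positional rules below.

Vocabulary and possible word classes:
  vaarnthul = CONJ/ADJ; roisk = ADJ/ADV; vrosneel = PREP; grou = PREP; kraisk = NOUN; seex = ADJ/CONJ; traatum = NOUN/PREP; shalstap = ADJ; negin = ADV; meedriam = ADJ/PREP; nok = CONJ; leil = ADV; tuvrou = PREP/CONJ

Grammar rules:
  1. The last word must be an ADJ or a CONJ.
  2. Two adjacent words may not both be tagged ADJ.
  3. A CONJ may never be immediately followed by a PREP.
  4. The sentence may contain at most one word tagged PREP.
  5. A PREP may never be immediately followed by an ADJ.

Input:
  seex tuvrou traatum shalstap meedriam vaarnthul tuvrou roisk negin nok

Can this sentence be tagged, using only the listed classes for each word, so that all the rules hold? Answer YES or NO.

YES

Candidates per position — 1:seex {ADJ,CONJ}; 2:tuvrou {PREP,CONJ}; 3:traatum {NOUN,PREP}; 4:shalstap {ADJ}; 5:meedriam {ADJ,PREP}; 6:vaarnthul {CONJ,ADJ}; 7:tuvrou {PREP,CONJ}; 8:roisk {ADJ,ADV}; 9:negin {ADV}; 10:nok {CONJ}.
One satisfying assignment: CONJ CONJ NOUN ADJ PREP CONJ CONJ ADV ADV CONJ.
Check: rule 1 ok; rule 2 ok; rule 3 ok; rule 4 ok; rule 5 ok.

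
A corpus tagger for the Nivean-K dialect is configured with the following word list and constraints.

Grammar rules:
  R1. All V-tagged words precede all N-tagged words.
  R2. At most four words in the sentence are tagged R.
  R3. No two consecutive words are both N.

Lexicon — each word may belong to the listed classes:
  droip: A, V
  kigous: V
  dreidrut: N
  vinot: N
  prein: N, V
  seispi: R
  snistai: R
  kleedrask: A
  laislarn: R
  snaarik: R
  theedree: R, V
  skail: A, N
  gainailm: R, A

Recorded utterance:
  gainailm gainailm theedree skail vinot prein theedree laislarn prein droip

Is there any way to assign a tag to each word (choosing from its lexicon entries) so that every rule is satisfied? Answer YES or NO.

NO

Candidates per position — 1:gainailm {R,A}; 2:gainailm {R,A}; 3:theedree {R,V}; 4:skail {A,N}; 5:vinot {N}; 6:prein {N,V}; 7:theedree {R,V}; 8:laislarn {R}; 9:prein {N,V}; 10:droip {A,V}.
Every candidate sequence violates at least one rule; no consistent tagging exists.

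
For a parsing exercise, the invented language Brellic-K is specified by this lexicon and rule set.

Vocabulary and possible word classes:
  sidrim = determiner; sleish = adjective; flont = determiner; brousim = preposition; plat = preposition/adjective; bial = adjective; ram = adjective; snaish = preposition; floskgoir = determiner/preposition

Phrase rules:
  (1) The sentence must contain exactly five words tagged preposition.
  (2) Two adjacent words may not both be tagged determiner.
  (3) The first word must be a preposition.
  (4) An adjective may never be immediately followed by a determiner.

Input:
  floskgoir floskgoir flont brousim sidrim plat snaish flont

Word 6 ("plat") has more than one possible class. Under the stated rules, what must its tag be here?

preposition

Candidates per position — 1:floskgoir {determiner,preposition}; 2:floskgoir {determiner,preposition}; 3:flont {determiner}; 4:brousim {preposition}; 5:sidrim {determiner}; 6:plat {preposition,adjective}; 7:snaish {preposition}; 8:flont {determiner}.
Position 1: tagging it determiner would leave rule 1 unsatisfiable, so it must be preposition.
Position 2: tagging it determiner would leave rule 1 unsatisfiable, so it must be preposition.
Position 6: tagging it adjective would leave rule 1 unsatisfiable, so it must be preposition.
The unique satisfying tagging is: preposition preposition determiner preposition determiner preposition preposition determiner.
Checking: rule 1 holds; rule 2 holds; rule 3 holds; rule 4 holds.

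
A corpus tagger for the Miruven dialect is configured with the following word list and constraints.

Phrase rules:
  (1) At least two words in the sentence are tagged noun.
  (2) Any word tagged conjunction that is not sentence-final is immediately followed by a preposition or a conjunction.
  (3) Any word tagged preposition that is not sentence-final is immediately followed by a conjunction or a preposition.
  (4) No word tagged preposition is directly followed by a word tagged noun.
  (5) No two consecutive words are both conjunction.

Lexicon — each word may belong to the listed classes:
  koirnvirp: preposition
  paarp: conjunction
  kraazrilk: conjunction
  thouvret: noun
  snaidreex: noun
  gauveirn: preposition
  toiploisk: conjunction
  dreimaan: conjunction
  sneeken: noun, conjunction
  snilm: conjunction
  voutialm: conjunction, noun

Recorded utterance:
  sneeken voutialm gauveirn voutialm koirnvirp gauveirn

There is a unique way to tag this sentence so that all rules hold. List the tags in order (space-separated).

noun noun preposition conjunction preposition preposition

Candidates per position — 1:sneeken {noun,conjunction}; 2:voutialm {conjunction,noun}; 3:gauveirn {preposition}; 4:voutialm {conjunction,noun}; 5:koirnvirp {preposition}; 6:gauveirn {preposition}.
If word 4 were noun, no tagging could satisfy rule 3; so word 4 is conjunction.
If word 1 were conjunction, no tagging could satisfy rule 1; so word 1 is noun.
If word 2 were conjunction, no tagging could satisfy rule 1; so word 2 is noun.
The only consistent sequence is: noun noun preposition conjunction preposition preposition.
Rule-by-rule: rule 1 ✓; rule 2 ✓; rule 3 ✓; rule 4 ✓; rule 5 ✓.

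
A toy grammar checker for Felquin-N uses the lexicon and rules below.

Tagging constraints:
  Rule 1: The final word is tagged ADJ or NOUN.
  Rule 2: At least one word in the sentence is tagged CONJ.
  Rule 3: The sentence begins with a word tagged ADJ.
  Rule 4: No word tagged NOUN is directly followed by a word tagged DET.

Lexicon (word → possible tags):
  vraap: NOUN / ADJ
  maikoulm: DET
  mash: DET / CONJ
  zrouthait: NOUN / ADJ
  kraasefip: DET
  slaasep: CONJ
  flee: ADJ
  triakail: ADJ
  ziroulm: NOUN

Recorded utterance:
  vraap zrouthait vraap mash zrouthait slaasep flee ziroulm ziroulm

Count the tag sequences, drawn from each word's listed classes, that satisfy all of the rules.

Candidates per position — 1:vraap {NOUN,ADJ}; 2:zrouthait {NOUN,ADJ}; 3:vraap {NOUN,ADJ}; 4:mash {DET,CONJ}; 5:zrouthait {NOUN,ADJ}; 6:slaasep {CONJ}; 7:flee {ADJ}; 8:ziroulm {NOUN}; 9:ziroulm {NOUN}.
There are 32 candidate sequences in total.
Checking each against the rules leaves 12 sequences.
Count = 12.

12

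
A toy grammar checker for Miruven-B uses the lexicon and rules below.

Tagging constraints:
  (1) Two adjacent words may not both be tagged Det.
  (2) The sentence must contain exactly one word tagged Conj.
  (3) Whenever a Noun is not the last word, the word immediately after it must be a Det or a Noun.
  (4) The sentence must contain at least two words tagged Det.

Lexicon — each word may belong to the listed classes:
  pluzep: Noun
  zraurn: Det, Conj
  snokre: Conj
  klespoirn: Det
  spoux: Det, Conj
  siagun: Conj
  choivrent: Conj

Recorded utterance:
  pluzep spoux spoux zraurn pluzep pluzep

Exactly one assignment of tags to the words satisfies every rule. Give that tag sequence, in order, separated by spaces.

Noun Det Conj Det Noun Noun

Candidates per position — 1:pluzep {Noun}; 2:spoux {Det,Conj}; 3:spoux {Det,Conj}; 4:zraurn {Det,Conj}; 5:pluzep {Noun}; 6:pluzep {Noun}.
Position 2: Conj is ruled out by rule 3; that leaves Det.
Position 3: Det is ruled out by rule 1; that leaves Conj.
Position 4: Conj is ruled out by rule 2; that leaves Det.
The only consistent sequence is: Noun Det Conj Det Noun Noun.
Check: rule 1 ok; rule 2 ok; rule 3 ok; rule 4 ok.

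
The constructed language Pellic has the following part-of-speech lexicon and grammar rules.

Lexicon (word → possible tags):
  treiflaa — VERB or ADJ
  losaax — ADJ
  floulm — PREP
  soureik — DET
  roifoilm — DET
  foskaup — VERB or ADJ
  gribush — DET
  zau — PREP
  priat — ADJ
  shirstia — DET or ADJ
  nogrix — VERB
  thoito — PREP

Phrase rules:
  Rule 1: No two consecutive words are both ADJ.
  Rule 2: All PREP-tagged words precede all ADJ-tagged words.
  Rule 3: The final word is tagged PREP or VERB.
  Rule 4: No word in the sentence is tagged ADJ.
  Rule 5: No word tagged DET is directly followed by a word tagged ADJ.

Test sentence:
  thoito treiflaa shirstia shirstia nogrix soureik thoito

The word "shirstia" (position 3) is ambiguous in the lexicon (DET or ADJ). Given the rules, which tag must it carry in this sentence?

Candidates per position — 1:thoito {PREP}; 2:treiflaa {VERB,ADJ}; 3:shirstia {DET,ADJ}; 4:shirstia {DET,ADJ}; 5:nogrix {VERB}; 6:soureik {DET}; 7:thoito {PREP}.
Position 2: ADJ is ruled out by rule 2; that leaves VERB.
Position 3: ADJ is ruled out by rule 2; that leaves DET.
Position 4: ADJ is ruled out by rule 2; that leaves DET.
The unique satisfying tagging is: PREP VERB DET DET VERB DET PREP.
Check: rule 1 ✓; rule 2 ✓; rule 3 ✓; rule 4 ✓; rule 5 ✓.

DET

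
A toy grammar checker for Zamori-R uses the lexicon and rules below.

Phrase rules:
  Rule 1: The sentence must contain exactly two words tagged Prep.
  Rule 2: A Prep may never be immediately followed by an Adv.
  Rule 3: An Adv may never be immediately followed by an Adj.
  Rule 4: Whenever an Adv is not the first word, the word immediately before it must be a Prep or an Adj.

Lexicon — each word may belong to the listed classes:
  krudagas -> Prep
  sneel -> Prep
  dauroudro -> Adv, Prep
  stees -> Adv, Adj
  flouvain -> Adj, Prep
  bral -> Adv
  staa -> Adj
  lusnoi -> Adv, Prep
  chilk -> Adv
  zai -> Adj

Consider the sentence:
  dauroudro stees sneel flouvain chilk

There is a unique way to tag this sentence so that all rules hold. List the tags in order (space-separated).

Prep Adj Prep Adj Adv

Candidates per position — 1:dauroudro {Adv,Prep}; 2:stees {Adv,Adj}; 3:sneel {Prep}; 4:flouvain {Adj,Prep}; 5:chilk {Adv}.
If word 4 were Prep, no tagging could satisfy rule 2; so word 4 is Adj.
If word 1 were Adv, no tagging could satisfy rule 1; so word 1 is Prep.
If word 2 were Adv, no tagging could satisfy rule 2; so word 2 is Adj.
The only consistent sequence is: Prep Adj Prep Adj Adv.
Verifying each rule — rule 1 ✓; rule 2 ✓; rule 3 ✓; rule 4 ✓.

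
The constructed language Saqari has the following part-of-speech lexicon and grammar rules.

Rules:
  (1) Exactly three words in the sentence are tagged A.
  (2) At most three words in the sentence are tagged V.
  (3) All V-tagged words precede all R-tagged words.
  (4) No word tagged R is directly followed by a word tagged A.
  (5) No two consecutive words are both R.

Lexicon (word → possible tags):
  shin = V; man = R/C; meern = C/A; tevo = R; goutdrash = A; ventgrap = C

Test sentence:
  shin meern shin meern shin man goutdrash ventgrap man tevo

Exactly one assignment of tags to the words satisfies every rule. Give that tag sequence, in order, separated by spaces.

Candidates per position — 1:shin {V}; 2:meern {C,A}; 3:shin {V}; 4:meern {C,A}; 5:shin {V}; 6:man {R,C}; 7:goutdrash {A}; 8:ventgrap {C}; 9:man {R,C}; 10:tevo {R}.
If word 2 were C, no tagging could satisfy rule 1; so word 2 is A.
If word 4 were C, no tagging could satisfy rule 1; so word 4 is A.
If word 6 were R, no tagging could satisfy rule 4; so word 6 is C.
If word 9 were R, no tagging could satisfy rule 5; so word 9 is C.
That leaves exactly one tagging: V A V A V C A C C R.
Check: rule 1 satisfied; rule 2 satisfied; rule 3 satisfied; rule 4 satisfied; rule 5 satisfied.

V A V A V C A C C R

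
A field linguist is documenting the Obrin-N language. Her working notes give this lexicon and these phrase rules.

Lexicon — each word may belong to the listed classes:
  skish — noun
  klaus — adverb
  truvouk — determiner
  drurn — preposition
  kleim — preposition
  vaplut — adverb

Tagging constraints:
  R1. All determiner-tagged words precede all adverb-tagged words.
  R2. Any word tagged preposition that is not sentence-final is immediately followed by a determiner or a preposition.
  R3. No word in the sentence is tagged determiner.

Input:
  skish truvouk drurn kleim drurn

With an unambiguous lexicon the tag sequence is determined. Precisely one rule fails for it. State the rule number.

3

Fixed tagging: noun determiner preposition preposition preposition.
Rule check: R1 holds, R2 holds, R3 violated.
Only rule 3 fails.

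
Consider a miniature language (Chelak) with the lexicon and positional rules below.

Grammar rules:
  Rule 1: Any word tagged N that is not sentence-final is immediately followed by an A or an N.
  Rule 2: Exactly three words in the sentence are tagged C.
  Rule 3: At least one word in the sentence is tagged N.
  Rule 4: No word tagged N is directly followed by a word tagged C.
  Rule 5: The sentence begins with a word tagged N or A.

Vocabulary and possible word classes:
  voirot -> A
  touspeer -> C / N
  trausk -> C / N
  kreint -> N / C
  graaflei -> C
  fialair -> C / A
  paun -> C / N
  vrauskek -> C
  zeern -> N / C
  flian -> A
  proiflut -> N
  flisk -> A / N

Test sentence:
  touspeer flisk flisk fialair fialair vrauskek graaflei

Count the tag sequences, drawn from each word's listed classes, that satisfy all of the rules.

Candidates per position — 1:touspeer {C,N}; 2:flisk {A,N}; 3:flisk {A,N}; 4:fialair {C,A}; 5:fialair {C,A}; 6:vrauskek {C}; 7:graaflei {C}.
There are 32 candidate sequences in total.
Checking each against the rules leaves 6 sequences.
Count = 6.

6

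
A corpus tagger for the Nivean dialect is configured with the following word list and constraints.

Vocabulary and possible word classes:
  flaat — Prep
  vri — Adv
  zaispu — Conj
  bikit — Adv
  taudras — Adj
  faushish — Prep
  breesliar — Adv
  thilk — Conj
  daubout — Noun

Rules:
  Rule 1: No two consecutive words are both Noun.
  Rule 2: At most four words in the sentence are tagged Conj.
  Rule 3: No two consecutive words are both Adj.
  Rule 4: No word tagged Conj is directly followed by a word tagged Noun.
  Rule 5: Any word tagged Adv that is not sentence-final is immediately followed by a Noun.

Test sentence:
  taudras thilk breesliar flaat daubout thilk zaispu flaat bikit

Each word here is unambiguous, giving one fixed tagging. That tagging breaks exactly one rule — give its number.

5

Fixed tagging: Adj Conj Adv Prep Noun Conj Conj Prep Adv.
Applying the rules: R1 ✓, R2 ✓, R3 ✓, R4 ✓, R5 ✗.
Only rule 5 fails.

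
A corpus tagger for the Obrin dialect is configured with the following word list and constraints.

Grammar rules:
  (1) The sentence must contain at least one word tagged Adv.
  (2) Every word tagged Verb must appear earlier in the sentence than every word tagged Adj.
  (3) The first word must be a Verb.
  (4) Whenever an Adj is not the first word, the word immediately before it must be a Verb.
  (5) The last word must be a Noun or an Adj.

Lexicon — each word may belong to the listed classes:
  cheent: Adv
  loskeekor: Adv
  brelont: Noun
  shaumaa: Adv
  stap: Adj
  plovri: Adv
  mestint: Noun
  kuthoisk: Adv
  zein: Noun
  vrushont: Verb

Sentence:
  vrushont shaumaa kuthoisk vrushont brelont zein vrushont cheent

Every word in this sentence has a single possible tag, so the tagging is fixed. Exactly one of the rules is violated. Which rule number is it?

5

Fixed tagging: Verb Adv Adv Verb Noun Noun Verb Adv.
Applying the rules: R1 pass, R2 pass, R3 pass, R4 pass, R5 fail.
Only rule 5 fails.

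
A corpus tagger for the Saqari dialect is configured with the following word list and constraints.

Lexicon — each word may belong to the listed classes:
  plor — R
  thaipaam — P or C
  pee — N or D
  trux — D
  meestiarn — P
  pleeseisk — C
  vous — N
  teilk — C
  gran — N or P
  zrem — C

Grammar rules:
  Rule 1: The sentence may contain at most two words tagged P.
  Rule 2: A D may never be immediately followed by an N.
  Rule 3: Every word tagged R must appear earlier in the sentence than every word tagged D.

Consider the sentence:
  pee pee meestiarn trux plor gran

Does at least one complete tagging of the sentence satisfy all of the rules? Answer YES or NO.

NO

Candidates per position — 1:pee {N,D}; 2:pee {N,D}; 3:meestiarn {P}; 4:trux {D}; 5:plor {R}; 6:gran {N,P}.
Rule 3 cannot be satisfied by any choice of tags from the lexicon.
So there is no consistent tagging.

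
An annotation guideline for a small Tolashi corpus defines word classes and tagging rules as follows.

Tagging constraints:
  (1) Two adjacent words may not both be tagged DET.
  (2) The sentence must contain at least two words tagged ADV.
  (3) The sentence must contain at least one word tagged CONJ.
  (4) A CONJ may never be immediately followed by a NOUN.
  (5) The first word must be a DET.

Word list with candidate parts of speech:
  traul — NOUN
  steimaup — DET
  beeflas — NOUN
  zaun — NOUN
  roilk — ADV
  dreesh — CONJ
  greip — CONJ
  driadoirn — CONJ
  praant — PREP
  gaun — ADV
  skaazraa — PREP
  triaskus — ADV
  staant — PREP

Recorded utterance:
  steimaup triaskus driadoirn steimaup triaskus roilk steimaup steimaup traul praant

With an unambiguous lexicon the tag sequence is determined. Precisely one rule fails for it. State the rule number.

Fixed tagging: DET ADV CONJ DET ADV ADV DET DET NOUN PREP.
Applying the rules: R1 fail, R2 pass, R3 pass, R4 pass, R5 pass.
Only rule 1 fails.

1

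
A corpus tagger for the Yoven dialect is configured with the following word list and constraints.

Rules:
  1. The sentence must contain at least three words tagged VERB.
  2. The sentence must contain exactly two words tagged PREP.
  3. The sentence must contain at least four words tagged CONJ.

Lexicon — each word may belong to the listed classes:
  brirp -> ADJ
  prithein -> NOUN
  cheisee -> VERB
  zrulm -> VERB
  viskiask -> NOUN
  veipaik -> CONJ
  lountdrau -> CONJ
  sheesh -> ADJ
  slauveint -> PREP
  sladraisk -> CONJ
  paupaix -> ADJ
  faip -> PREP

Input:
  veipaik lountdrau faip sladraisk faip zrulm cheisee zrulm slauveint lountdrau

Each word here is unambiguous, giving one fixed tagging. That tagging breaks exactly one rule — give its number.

2

Fixed tagging: CONJ CONJ PREP CONJ PREP VERB VERB VERB PREP CONJ.
Applying the rules: R1 ok, R2 fails, R3 ok.
Only rule 2 fails.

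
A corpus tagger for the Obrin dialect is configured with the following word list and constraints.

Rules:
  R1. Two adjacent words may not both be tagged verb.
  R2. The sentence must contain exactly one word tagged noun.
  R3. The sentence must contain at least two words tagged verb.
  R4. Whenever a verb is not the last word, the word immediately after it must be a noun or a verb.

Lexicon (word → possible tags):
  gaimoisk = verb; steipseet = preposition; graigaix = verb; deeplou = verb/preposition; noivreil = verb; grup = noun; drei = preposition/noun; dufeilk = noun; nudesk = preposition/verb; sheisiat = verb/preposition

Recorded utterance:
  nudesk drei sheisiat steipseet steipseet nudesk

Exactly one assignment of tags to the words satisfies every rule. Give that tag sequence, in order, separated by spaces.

verb noun preposition preposition preposition verb

Candidates per position — 1:nudesk {preposition,verb}; 2:drei {preposition,noun}; 3:sheisiat {verb,preposition}; 4:steipseet {preposition}; 5:steipseet {preposition}; 6:nudesk {preposition,verb}.
Position 2: tagging it preposition would leave rule 2 unsatisfiable, so it must be noun.
Position 3: tagging it verb would leave rule 4 unsatisfiable, so it must be preposition.
Position 6: tagging it preposition would leave rule 3 unsatisfiable, so it must be verb.
Position 1: tagging it preposition would leave rule 3 unsatisfiable, so it must be verb.
The unique satisfying tagging is: verb noun preposition preposition preposition verb.
Verifying each rule — rule 1 ✓; rule 2 ✓; rule 3 ✓; rule 4 ✓.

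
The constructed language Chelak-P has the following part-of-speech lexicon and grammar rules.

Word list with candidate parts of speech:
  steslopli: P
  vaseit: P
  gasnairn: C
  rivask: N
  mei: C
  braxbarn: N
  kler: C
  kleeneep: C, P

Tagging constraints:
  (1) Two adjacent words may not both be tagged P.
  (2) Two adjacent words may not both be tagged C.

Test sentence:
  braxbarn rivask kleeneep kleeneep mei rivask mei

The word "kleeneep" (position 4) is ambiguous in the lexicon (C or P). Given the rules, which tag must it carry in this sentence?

P

Candidates per position — 1:braxbarn {N}; 2:rivask {N}; 3:kleeneep {C,P}; 4:kleeneep {C,P}; 5:mei {C}; 6:rivask {N}; 7:mei {C}.
Position 4: C is ruled out by rule 2; that leaves P.
Position 3: P is ruled out by rule 1; that leaves C.
The unique satisfying tagging is: N N C P C N C.
Rule-by-rule: rule 1 satisfied; rule 2 satisfied.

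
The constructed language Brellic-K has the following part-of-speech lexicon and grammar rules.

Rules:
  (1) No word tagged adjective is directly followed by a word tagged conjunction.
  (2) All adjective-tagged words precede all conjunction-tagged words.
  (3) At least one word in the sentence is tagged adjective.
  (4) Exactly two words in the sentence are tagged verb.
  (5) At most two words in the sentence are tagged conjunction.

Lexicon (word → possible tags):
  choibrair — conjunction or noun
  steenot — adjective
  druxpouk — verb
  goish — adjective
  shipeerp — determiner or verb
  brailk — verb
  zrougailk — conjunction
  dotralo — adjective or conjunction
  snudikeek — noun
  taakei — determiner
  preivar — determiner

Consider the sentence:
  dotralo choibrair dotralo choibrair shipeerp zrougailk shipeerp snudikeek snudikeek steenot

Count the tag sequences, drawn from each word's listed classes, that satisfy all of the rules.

0

Candidates per position — 1:dotralo {adjective,conjunction}; 2:choibrair {conjunction,noun}; 3:dotralo {adjective,conjunction}; 4:choibrair {conjunction,noun}; 5:shipeerp {determiner,verb}; 6:zrougailk {conjunction}; 7:shipeerp {determiner,verb}; 8:snudikeek {noun}; 9:snudikeek {noun}; 10:steenot {adjective}.
There are 64 candidate sequences in total.
Rule 2 cannot be satisfied by any choice of tags from the lexicon.
So there is no consistent tagging.
Count = 0.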